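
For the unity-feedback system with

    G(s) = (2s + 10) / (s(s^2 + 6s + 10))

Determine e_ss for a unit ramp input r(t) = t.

e_ss = 1

G(s) has one pole at the origin.
This is a Type 1 system. Kv = lim_{s→0} s·G(s) = 10/10 = 1.
e_ss = 1/Kv = 1/(1) = 1.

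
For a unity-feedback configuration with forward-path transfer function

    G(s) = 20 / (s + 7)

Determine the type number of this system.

Type 0

The denominator has no factor of s at the origin — no free integrator — so this is a Type 0 system.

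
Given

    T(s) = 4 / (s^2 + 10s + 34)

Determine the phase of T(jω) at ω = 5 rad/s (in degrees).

At s = j5: numerator = 4, denominator = 9 + j50.
∠T = ∠num − ∠den = 0° − (79.796°) = -79.80°.

∠T(j5) ≈ -79.80°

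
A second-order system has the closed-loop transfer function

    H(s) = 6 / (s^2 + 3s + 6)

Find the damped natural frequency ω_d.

ω_d ≈ 1.936 rad/s

Comparing s^2 + 3s + 6 to s^2 + 2ζωₙs + ωₙ²: ωₙ = √6 ≈ 2.449 rad/s and ζ = 3/(2·√6) ≈ 0.6124.
ζωₙ = 3/2 = 1.5, so ω_d = ωₙ√(1−ζ²) = √(ωₙ² − (ζωₙ)²) = √(6 − 1.5²) = √3.75 ≈ 1.936 rad/s.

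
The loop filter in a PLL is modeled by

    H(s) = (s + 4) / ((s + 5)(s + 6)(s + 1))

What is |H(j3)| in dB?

Substitute s = j3: numerator = 4 + j3, denominator = -78 + j96.
|H(j3)| = |4 + j3| / |-78 + j96| = 5 / 123.69 ≈ 0.04042.
In decibels: 20·log₁₀(0.04042) ≈ -27.9 dB.

|H(j3)|_dB ≈ -27.9 dB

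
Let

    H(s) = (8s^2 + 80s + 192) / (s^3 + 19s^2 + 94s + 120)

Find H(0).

Set s = 0: H(0) = (192) / (120) = 8/5.

H(0) = 8/5 ≈ 1.600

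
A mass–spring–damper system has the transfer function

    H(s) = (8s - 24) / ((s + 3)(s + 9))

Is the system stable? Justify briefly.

stable

The poles can be read from the denominator factors: s = -3, -9.
Since all poles lie strictly in the left half-plane, the system is stable.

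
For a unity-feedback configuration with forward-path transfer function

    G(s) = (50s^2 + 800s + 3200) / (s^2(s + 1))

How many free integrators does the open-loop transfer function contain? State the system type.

The denominator has 2 factors of s at the origin (free integrators), so this is a Type 2 system.

Type 2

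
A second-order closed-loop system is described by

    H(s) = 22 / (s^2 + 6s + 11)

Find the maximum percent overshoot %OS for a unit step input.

%OS ≈ 0.128%

Comparing s^2 + 6s + 11 to s^2 + 2ζωₙs + ωₙ²: ωₙ = √11 ≈ 3.317 rad/s and ζ = 6/(2·√11) ≈ 0.9045.
%OS = 100·exp(−πζ/√(1−ζ²)) = 100·exp(−π·0.9045/√(1−0.9045²)) ≈ 0.128%.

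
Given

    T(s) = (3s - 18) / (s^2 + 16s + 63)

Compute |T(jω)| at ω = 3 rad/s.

|T(j3)| ≈ 0.2785

Substitute s = j3: numerator = -18 + j9, denominator = 54 + j48.
|T(j3)| = |-18 + j9| / |54 + j48| = 20.125 / 72.250 ≈ 0.2785.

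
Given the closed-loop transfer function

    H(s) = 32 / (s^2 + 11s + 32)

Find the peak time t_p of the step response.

t_p ≈ 2.375 s

Comparing s^2 + 11s + 32 to s^2 + 2ζωₙs + ωₙ²: ωₙ = √32 ≈ 5.657 rad/s and ζ = 11/(2·√32) ≈ 0.9723.
ζωₙ = 11/2 = 5.5, so ω_d = ωₙ√(1−ζ²) = √(ωₙ² − (ζωₙ)²) = √(32 − 5.5²) = √1.75 ≈ 1.323 rad/s.
t_p = π/ω_d = π/1.323 ≈ 2.375 s.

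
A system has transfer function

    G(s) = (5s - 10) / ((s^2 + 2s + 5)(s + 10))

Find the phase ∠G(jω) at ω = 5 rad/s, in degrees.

At s = j5: numerator = -10 + j25, denominator = -250.
∠G = ∠num − ∠den = 111.80° − (180°) = -68.20°.

∠G(j5) ≈ -68.20°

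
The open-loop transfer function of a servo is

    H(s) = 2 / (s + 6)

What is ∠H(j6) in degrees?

At s = j6: numerator = 2, denominator = 6 + j6.
∠H = ∠num − ∠den = 0° − (45°) = -45°.

∠H(j6) ≈ -45°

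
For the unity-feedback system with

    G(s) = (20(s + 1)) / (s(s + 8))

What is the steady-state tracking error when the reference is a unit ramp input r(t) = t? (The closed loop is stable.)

e_ss = 0.4000

G(s) has one pole at the origin.
This is a Type 1 system. Kv = lim_{s→0} s·G(s) = 20/8 = 5/2.
e_ss = 1/Kv = 1/(5/2) = 2/5 ≈ 0.4000.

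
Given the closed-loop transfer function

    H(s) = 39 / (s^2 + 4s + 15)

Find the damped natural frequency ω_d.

ω_d ≈ 3.317 rad/s

Comparing s^2 + 4s + 15 to s^2 + 2ζωₙs + ωₙ²: ωₙ = √15 ≈ 3.873 rad/s and ζ = 4/(2·√15) ≈ 0.5164.
ζωₙ = 4/2 = 2, so ω_d = ωₙ√(1−ζ²) = √(ωₙ² − (ζωₙ)²) = √(15 − 2²) = √11 ≈ 3.317 rad/s.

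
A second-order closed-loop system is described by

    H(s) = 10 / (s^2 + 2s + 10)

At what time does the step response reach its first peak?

t_p ≈ 1.047 s

Comparing s^2 + 2s + 10 to s^2 + 2ζωₙs + ωₙ²: ωₙ = √10 ≈ 3.162 rad/s and ζ = 2/(2·√10) ≈ 0.3162.
ζωₙ = 2/2 = 1, so ω_d = ωₙ√(1−ζ²) = √(ωₙ² − (ζωₙ)²) = √(10 − 1²) = √9 = 3 rad/s.
t_p = π/ω_d = π/3 ≈ 1.047 s.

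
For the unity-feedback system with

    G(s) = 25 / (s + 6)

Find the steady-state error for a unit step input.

e_ss = 0.1935

G(s) has no poles at the origin.
This is a Type 0 system. Kp = lim_{s→0} G(s) = 25/6.
e_ss = 1/(1 + Kp) = 1/(1 + 25/6) = 6/31 ≈ 0.1935.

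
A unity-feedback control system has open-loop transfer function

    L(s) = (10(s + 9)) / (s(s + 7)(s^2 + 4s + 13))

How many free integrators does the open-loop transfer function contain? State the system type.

The denominator has 1 factor of s at the origin (free integrator), so this is a Type 1 system.

Type 1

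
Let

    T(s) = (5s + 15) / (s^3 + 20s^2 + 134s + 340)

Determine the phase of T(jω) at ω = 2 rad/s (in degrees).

At s = j2: numerator = 15 + j10, denominator = 260 + j260.
∠T = ∠num − ∠den = 33.690° − (45°) = -11.31°.

∠T(j2) ≈ -11.31°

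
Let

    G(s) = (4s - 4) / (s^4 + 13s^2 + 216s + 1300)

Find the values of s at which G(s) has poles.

s = 4 + 6j, 4 - 6j, -4 + 3j, -4 - 3j

The poles are the roots of the denominator s^4 + 13s^2 + 216s + 1300 = 0.
No real roots exist; factor into two real quadratics: (s^2 - 8s + 52)(s^2 + 8s + 25) = 0.
Each quadratic gives a conjugate pair via the quadratic formula.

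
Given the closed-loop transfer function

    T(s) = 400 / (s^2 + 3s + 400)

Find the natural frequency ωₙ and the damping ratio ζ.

Compare the denominator to the standard form s^2 + 2ζωₙs + ωₙ².
ωₙ² = 400, so ωₙ = 20 rad/s.
2ζωₙ = 3, so ζ = 3/(2·20) = 0.075.

ωₙ = 20 rad/s, ζ = 0.075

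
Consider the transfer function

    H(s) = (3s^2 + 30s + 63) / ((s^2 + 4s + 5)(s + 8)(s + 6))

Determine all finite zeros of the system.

s = -3, -7

Set the numerator to zero: 3s^2 + 30s + 63 = 0, i.e. 3·(s^2 + 10s + 21) = 0.
Factoring: (s + 3)(s + 7) = 0.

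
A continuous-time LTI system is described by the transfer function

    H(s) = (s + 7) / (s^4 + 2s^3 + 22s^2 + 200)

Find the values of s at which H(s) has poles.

s = 1 + 3j, 1 - 3j, -2 + 4j, -2 - 4j

The poles are the roots of the denominator s^4 + 2s^3 + 22s^2 + 200 = 0.
No real roots exist; factor into two real quadratics: (s^2 - 2s + 10)(s^2 + 4s + 20) = 0.
Each quadratic gives a conjugate pair via the quadratic formula.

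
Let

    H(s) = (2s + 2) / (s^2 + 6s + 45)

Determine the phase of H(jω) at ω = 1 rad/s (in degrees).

∠H(j1) ≈ 37.23°

At s = j1: numerator = 2 + j2, denominator = 44 + j6.
∠H = ∠num − ∠den = 45° − (7.7652°) = 37.23°.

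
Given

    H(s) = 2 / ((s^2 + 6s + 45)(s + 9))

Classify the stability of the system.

stable

The poles can be read from the denominator factors: s = -3 + 6j, -3 - 6j, -9.
Since all poles lie strictly in the left half-plane, the system is stable.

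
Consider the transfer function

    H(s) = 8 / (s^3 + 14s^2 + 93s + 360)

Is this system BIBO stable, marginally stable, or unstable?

The denominator s^3 + 14s^2 + 93s + 360 factors as (s^2 + 6s + 45)(s + 8), giving poles at s = -3 + 6j, -3 - 6j, -8.
Since all poles lie strictly in the left half-plane, the system is stable.

stable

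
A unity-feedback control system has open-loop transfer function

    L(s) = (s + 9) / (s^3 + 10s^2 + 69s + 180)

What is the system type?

Type 0

The denominator has no factor of s at the origin — no free integrator — so this is a Type 0 system.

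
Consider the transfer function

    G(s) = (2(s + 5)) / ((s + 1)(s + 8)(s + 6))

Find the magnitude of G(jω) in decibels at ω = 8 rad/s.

Substitute s = j8: numerator = 10 + j16, denominator = -912 - j16.
|G(j8)| = |10 + j16| / |-912 - j16| = 18.868 / 912.14 ≈ 0.02069.
In decibels: 20·log₁₀(0.02069) ≈ -33.7 dB.

|G(j8)|_dB ≈ -33.7 dB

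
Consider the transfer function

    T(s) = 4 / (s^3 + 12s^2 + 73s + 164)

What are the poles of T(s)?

s = -4 ± 5j, -4

The poles are the roots of the denominator s^3 + 12s^2 + 73s + 164 = 0.
Trying s = -4: the polynomial evaluates to 0, so (s + 4) is a factor.
Dividing out leaves s^2 + 8s + 41 = 0.
The quadratic formula then gives s = -4 ± 5j.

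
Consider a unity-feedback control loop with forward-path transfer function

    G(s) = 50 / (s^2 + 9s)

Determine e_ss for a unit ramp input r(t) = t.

e_ss = 0.1800

G(s) has one pole at the origin.
This is a Type 1 system. Kv = lim_{s→0} s·G(s) = 50/9.
e_ss = 1/Kv = 1/(50/9) = 9/50 ≈ 0.1800.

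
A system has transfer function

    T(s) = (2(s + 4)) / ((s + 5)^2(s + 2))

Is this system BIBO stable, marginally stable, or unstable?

The poles can be read from the denominator factors: s = -5, -5, -2.
Since all poles lie strictly in the left half-plane, the system is stable.

stable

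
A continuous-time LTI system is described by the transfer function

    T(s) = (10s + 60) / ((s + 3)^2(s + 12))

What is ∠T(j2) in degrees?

∠T(j2) ≈ -58.41°

At s = j2: numerator = 60 + j20, denominator = 36 + j154.
∠T = ∠num − ∠den = 18.435° − (76.842°) = -58.41°.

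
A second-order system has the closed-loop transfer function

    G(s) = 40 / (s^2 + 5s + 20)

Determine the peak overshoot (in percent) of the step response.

%OS ≈ 12.0%

Comparing s^2 + 5s + 20 to s^2 + 2ζωₙs + ωₙ²: ωₙ = √20 ≈ 4.472 rad/s and ζ = 5/(2·√20) ≈ 0.5590.
%OS = 100·exp(−πζ/√(1−ζ²)) = 100·exp(−π·0.5590/√(1−0.5590²)) ≈ 12.0%.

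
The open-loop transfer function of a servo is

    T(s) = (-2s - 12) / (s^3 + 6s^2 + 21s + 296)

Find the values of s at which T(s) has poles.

s = 1 + 6j, 1 - 6j, -8

The poles are the roots of the denominator s^3 + 6s^2 + 21s + 296 = 0.
Trying s = -8: the polynomial evaluates to 0, so (s + 8) is a factor.
Dividing out leaves s^2 - 2s + 37 = 0.
The quadratic formula then gives s = 1 ± 6j.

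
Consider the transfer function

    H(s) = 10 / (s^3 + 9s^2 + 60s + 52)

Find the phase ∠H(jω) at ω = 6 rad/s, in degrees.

∠H(j6) ≈ -152.1°

At s = j6: numerator = 10, denominator = -272 + j144.
∠H = ∠num − ∠den = 0° − (152.10°) = -152.1°.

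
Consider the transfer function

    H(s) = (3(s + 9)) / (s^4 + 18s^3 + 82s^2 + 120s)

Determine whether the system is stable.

marginally stable

The denominator s^4 + 18s^3 + 82s^2 + 120s factors as s(s^2 + 6s + 10)(s + 12), giving poles at s = 0, -3 + j, -3 - j, -12.
Since the simple pole(s) at s = 0 lie on the jω-axis with none in the right half-plane, the system is marginally stable.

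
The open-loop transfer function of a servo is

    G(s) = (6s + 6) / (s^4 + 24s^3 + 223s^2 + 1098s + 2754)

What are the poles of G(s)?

The poles are the roots of the denominator s^4 + 24s^3 + 223s^2 + 1098s + 2754 = 0.
Trying s = -9: the polynomial evaluates to 0, so (s + 9) is a factor.
Dividing out leaves s^3 + 15s^2 + 88s + 306 = 0.
This factors further as (s^2 + 6s + 34)(s + 9) = 0.

s = -3 ± 5j, -9, -9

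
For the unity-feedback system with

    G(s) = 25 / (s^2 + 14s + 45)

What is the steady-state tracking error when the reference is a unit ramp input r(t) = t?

G(s) has no poles at the origin.
This is a Type 0 system; Kv = lim_{s→0} s·G(s) = 0, so the steady-state error for a ramp input is infinite.

e_ss = ∞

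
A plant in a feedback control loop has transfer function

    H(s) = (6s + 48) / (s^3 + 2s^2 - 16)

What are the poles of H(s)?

s = -2 + 2j, -2 - 2j, 2

The poles are the roots of the denominator s^3 + 2s^2 - 16 = 0.
Trying s = 2: the polynomial evaluates to 0, so (s - 2) is a factor.
Dividing out leaves s^2 + 4s + 8 = 0.
The quadratic formula then gives s = -2 ± 2j.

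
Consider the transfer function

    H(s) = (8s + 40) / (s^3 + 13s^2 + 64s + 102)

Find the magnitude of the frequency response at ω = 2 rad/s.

|H(j2)| ≈ 0.3314

Substitute s = j2: numerator = 40 + j16, denominator = 50 + j120.
|H(j2)| = |40 + j16| / |50 + j120| = 43.081 / 130 ≈ 0.3314.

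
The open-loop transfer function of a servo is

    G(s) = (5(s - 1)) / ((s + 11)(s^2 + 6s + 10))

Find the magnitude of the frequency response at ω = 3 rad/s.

Substitute s = j3: numerator = -5 + j15, denominator = -43 + j201.
|G(j3)| = |-5 + j15| / |-43 + j201| = 15.811 / 205.55 ≈ 0.07692.

|G(j3)| ≈ 0.07692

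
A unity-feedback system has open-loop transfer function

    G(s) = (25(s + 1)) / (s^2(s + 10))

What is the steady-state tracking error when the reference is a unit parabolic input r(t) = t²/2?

G(s) has 2 poles at the origin.
This is a Type 2 system. Ka = lim_{s→0} s^2·G(s) = 25/10 = 5/2.
e_ss = 1/Ka = 1/(5/2) = 2/5 ≈ 0.4000.

e_ss = 0.4000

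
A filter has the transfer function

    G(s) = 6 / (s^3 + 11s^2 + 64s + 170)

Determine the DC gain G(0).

G(0) = 3/85 ≈ 0.03529

Set s = 0: G(0) = (6) / (170) = 3/85.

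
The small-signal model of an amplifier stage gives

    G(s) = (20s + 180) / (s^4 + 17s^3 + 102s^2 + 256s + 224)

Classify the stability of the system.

stable

The denominator s^4 + 17s^3 + 102s^2 + 256s + 224 factors as (s + 4)^2(s + 7)(s + 2), giving poles at s = -4, -7, -4, -2.
Since all poles lie strictly in the left half-plane, the system is stable.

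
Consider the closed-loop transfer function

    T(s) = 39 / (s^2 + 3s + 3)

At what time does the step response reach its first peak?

t_p ≈ 3.628 s

Comparing s^2 + 3s + 3 to s^2 + 2ζωₙs + ωₙ²: ωₙ = √3 ≈ 1.732 rad/s and ζ = 3/(2·√3) ≈ 0.8660.
ζωₙ = 3/2 = 1.5, so ω_d = ωₙ√(1−ζ²) = √(ωₙ² − (ζωₙ)²) = √(3 − 1.5²) = √0.75 ≈ 0.8660 rad/s.
t_p = π/ω_d = π/0.8660 ≈ 3.628 s.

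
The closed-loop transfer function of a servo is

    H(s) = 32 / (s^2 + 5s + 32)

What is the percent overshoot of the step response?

Comparing s^2 + 5s + 32 to s^2 + 2ζωₙs + ωₙ²: ωₙ = √32 ≈ 5.657 rad/s and ζ = 5/(2·√32) ≈ 0.4419.
%OS = 100·exp(−πζ/√(1−ζ²)) = 100·exp(−π·0.4419/√(1−0.4419²)) ≈ 21.3%.

%OS ≈ 21.3%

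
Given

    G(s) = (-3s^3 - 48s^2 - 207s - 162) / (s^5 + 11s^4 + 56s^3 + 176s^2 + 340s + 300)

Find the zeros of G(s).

Set the numerator to zero: -3s^3 - 48s^2 - 207s - 162 = 0, i.e. -3·(s^3 + 16s^2 + 69s + 54) = 0.
Factoring: (s + 9)(s + 6)(s + 1) = 0.

s = -9, -6, -1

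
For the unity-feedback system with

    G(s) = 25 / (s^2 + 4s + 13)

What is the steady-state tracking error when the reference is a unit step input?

e_ss = 0.3421

G(s) has no poles at the origin.
This is a Type 0 system. Kp = lim_{s→0} G(s) = 25/13.
e_ss = 1/(1 + Kp) = 1/(1 + 25/13) = 13/38 ≈ 0.3421.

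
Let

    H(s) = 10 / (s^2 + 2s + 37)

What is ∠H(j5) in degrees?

At s = j5: numerator = 10, denominator = 12 + j10.
∠H = ∠num − ∠den = 0° − (39.806°) = -39.81°.

∠H(j5) ≈ -39.81°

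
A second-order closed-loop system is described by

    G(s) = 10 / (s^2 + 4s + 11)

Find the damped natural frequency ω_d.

ω_d ≈ 2.646 rad/s

Comparing s^2 + 4s + 11 to s^2 + 2ζωₙs + ωₙ²: ωₙ = √11 ≈ 3.317 rad/s and ζ = 4/(2·√11) ≈ 0.6030.
ζωₙ = 4/2 = 2, so ω_d = ωₙ√(1−ζ²) = √(ωₙ² − (ζωₙ)²) = √(11 − 2²) = √7 ≈ 2.646 rad/s.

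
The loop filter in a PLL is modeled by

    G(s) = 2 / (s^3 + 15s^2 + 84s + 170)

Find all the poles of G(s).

s = -5 + 3j, -5 - 3j, -5

The poles are the roots of the denominator s^3 + 15s^2 + 84s + 170 = 0.
Trying s = -5: the polynomial evaluates to 0, so (s + 5) is a factor.
Dividing out leaves s^2 + 10s + 34 = 0.
The quadratic formula then gives s = -5 ± 3j.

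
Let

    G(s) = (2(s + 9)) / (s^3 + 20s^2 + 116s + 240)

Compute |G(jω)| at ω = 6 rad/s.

Substitute s = j6: numerator = 18 + j12, denominator = -480 + j480.
|G(j6)| = |18 + j12| / |-480 + j480| = 21.633 / 678.82 ≈ 0.03187.

|G(j6)| ≈ 0.03187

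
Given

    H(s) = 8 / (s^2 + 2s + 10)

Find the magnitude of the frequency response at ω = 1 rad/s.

Substitute s = j1: numerator = 8, denominator = 9 + j2.
|H(j1)| = |8| / |9 + j2| = 8 / 9.2195 ≈ 0.8677.

|H(j1)| ≈ 0.8677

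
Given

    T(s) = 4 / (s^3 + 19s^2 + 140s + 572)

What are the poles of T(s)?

s = -4 + 6j, -4 - 6j, -11

The poles are the roots of the denominator s^3 + 19s^2 + 140s + 572 = 0.
Trying s = -11: the polynomial evaluates to 0, so (s + 11) is a factor.
Dividing out leaves s^2 + 8s + 52 = 0.
The quadratic formula then gives s = -4 ± 6j.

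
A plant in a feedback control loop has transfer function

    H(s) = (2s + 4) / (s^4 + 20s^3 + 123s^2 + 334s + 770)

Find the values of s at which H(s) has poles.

The poles are the roots of the denominator s^4 + 20s^3 + 123s^2 + 334s + 770 = 0.
Trying s = -11: the polynomial evaluates to 0, so (s + 11) is a factor.
Dividing out leaves s^3 + 9s^2 + 24s + 70 = 0.
This factors further as (s^2 + 2s + 10)(s + 7) = 0.

s = -1 + 3j, -1 - 3j, -11, -7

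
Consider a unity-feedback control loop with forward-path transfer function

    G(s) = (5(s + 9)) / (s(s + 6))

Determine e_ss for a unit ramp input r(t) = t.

G(s) has one pole at the origin.
This is a Type 1 system. Kv = lim_{s→0} s·G(s) = 45/6 = 15/2.
e_ss = 1/Kv = 1/(15/2) = 2/15 ≈ 0.1333.

e_ss = 0.1333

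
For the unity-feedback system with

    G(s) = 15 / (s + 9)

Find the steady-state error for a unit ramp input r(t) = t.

G(s) has no poles at the origin.
This is a Type 0 system; Kv = lim_{s→0} s·G(s) = 0, so the steady-state error for a ramp input is infinite.

e_ss = ∞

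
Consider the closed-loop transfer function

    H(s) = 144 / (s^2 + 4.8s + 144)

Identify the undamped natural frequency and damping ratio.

ωₙ = 12 rad/s, ζ = 0.2

Compare the denominator to the standard form s^2 + 2ζωₙs + ωₙ².
ωₙ² = 144, so ωₙ = 12 rad/s.
2ζωₙ = 4.8, so ζ = 4.8/(2·12) = 0.2.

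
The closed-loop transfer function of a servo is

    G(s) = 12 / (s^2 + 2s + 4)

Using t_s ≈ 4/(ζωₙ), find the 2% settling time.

t_s ≈ 4 s

Comparing s^2 + 2s + 4 to s^2 + 2ζωₙs + ωₙ²: ωₙ = 2 rad/s and ζ = 2/(2·2) = 0.5.
ζωₙ = 2/2 = 1, so t_s ≈ 4/(ζωₙ) = 4/1 = 4 s.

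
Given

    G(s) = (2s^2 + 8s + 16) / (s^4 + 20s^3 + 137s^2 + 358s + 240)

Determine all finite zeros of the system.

s = -2 + 2j, -2 - 2j

Set the numerator to zero: 2s^2 + 8s + 16 = 0, i.e. 2·(s^2 + 4s + 8) = 0.
Factoring: (s^2 + 4s + 8) = 0.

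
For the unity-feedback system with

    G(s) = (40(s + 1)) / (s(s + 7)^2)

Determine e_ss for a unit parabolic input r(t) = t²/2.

e_ss = ∞

G(s) has one pole at the origin.
This is a Type 1 system; Ka = lim_{s→0} s^2·G(s) = 0, so the steady-state error for a parabola input is infinite.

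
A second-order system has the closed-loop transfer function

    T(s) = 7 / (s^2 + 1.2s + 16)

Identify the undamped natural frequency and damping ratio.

ωₙ = 4 rad/s, ζ = 0.15

Compare the denominator to the standard form s^2 + 2ζωₙs + ωₙ².
ωₙ² = 16, so ωₙ = 4 rad/s.
2ζωₙ = 1.2, so ζ = 1.2/(2·4) = 0.15.
With ζ = 0.15 the response is underdamped.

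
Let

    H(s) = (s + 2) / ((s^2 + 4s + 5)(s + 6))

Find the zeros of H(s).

s = -2

Set the numerator to zero: s + 2 = 0.
So s = -2.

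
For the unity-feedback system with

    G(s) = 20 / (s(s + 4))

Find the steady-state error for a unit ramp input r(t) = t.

G(s) has one pole at the origin.
This is a Type 1 system. Kv = lim_{s→0} s·G(s) = 20/4 = 5.
e_ss = 1/Kv = 1/(5) = 1/5 ≈ 0.2000.

e_ss = 0.2000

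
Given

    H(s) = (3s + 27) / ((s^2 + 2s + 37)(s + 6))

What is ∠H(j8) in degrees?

∠H(j8) ≈ -160.8°

At s = j8: numerator = 27 + j24, denominator = -290 - j120.
∠H = ∠num − ∠den = 41.634° − (-157.52°) = 199.2°, which wraps to -160.8°.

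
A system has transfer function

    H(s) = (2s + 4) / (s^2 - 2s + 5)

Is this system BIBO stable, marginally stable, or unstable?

The denominator s^2 - 2s + 5 factors as (s^2 - 2s + 5), giving poles at s = 1 + 2j, 1 - 2j.
Since the pole(s) at s = 1 + 2j, 1 - 2j lie in the right half-plane, the system is unstable.

unstable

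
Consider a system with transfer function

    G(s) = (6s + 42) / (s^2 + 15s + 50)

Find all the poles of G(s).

The poles are the roots of the denominator s^2 + 15s + 50 = 0.
Factoring: (s + 5)(s + 10) = 0, so s = -5 and s = -10.

s = -5, -10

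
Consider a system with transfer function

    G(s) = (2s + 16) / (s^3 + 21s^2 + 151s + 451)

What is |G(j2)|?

Substitute s = j2: numerator = 16 + j4, denominator = 367 + j294.
|G(j2)| = |16 + j4| / |367 + j294| = 16.492 / 470.24 ≈ 0.03507.

|G(j2)| ≈ 0.03507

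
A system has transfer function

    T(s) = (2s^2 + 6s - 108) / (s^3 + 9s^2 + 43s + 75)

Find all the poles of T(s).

The poles are the roots of the denominator s^3 + 9s^2 + 43s + 75 = 0.
Trying s = -3: the polynomial evaluates to 0, so (s + 3) is a factor.
Dividing out leaves s^2 + 6s + 25 = 0.
The quadratic formula then gives s = -3 ± 4j.

s = -3 ± 4j, -3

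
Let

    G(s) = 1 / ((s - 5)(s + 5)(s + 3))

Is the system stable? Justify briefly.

unstable

The poles can be read from the denominator factors: s = 5, -5, -3.
Since the pole(s) at s = 5 lie in the right half-plane, the system is unstable.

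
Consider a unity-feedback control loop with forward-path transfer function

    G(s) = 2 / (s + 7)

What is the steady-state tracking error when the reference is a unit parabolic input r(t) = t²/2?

e_ss = ∞

G(s) has no poles at the origin.
This is a Type 0 system; Ka = lim_{s→0} s^2·G(s) = 0, so the steady-state error for a parabola input is infinite.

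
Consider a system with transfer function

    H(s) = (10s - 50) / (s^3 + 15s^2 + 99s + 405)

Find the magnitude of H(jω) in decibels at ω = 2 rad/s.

Substitute s = j2: numerator = -50 + j20, denominator = 345 + j190.
|H(j2)| = |-50 + j20| / |345 + j190| = 53.852 / 393.86 ≈ 0.1367.
In decibels: 20·log₁₀(0.1367) ≈ -17.3 dB.

|H(j2)|_dB ≈ -17.3 dB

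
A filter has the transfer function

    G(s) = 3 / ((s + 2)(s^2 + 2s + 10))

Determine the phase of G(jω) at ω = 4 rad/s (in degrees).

At s = j4: numerator = 3, denominator = -44 - j8.
∠G = ∠num − ∠den = 0° − (-169.70°) = 169.7°.

∠G(j4) ≈ 169.7°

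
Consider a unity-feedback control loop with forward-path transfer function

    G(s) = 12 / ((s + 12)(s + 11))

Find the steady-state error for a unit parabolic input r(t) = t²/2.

G(s) has no poles at the origin.
This is a Type 0 system; Ka = lim_{s→0} s^2·G(s) = 0, so the steady-state error for a parabola input is infinite.

e_ss = ∞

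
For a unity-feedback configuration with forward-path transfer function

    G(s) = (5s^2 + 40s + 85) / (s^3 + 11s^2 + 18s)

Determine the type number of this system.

Type 1

Factor s from the denominator: s^3 + 11s^2 + 18s = s·(s^2 + 11s + 18).
There is 1 pole at the origin, so the system is Type 1.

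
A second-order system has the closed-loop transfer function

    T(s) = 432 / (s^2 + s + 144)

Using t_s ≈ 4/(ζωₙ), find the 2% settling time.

Comparing s^2 + s + 144 to s^2 + 2ζωₙs + ωₙ²: ωₙ = 12 rad/s and ζ = 1/(2·12) ≈ 0.04167.
ζωₙ = 1/2 = 0.5, so t_s ≈ 4/(ζωₙ) = 4/0.5 = 8 s.

t_s ≈ 8 s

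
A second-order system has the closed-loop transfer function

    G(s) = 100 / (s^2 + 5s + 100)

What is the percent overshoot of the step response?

Comparing s^2 + 5s + 100 to s^2 + 2ζωₙs + ωₙ²: ωₙ = 10 rad/s and ζ = 5/(2·10) = 0.25.
%OS = 100·exp(−πζ/√(1−ζ²)) = 100·exp(−π·0.25/√(1−0.25²)) ≈ 44.4%.

%OS ≈ 44.4%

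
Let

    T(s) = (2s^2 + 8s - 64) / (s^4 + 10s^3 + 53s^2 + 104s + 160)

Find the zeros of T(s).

s = -8, 4

Set the numerator to zero: 2s^2 + 8s - 64 = 0, i.e. 2·(s^2 + 4s - 32) = 0.
Factoring: (s + 8)(s - 4) = 0.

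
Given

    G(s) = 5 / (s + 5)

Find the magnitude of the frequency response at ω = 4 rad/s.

Substitute s = j4: numerator = 5, denominator = 5 + j4.
|G(j4)| = |5| / |5 + j4| = 5 / 6.4031 ≈ 0.7809.

|G(j4)| ≈ 0.7809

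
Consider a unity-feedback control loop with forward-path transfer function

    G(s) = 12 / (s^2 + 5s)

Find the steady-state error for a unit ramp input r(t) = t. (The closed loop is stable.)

e_ss = 0.4167

G(s) has one pole at the origin.
This is a Type 1 system. Kv = lim_{s→0} s·G(s) = 12/5.
e_ss = 1/Kv = 1/(12/5) = 5/12 ≈ 0.4167.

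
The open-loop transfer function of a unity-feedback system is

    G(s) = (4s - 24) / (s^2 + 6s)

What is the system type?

Factor s from the denominator: s^2 + 6s = s·(s + 6).
There is 1 pole at the origin, so the system is Type 1.

Type 1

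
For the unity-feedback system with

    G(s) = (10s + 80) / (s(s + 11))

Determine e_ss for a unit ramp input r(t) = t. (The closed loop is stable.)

G(s) has one pole at the origin.
This is a Type 1 system. Kv = lim_{s→0} s·G(s) = 80/11.
e_ss = 1/Kv = 1/(80/11) = 11/80 ≈ 0.1375.

e_ss = 0.1375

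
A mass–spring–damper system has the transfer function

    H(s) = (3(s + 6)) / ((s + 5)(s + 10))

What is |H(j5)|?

Substitute s = j5: numerator = 18 + j15, denominator = 25 + j75.
|H(j5)| = |18 + j15| / |25 + j75| = 23.431 / 79.057 ≈ 0.2964.

|H(j5)| ≈ 0.2964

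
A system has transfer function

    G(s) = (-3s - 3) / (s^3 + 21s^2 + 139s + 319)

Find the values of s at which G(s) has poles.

s = -5 ± 2j, -11

The poles are the roots of the denominator s^3 + 21s^2 + 139s + 319 = 0.
Trying s = -11: the polynomial evaluates to 0, so (s + 11) is a factor.
Dividing out leaves s^2 + 10s + 29 = 0.
The quadratic formula then gives s = -5 ± 2j.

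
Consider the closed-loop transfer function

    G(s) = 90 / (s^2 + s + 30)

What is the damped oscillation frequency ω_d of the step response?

Comparing s^2 + s + 30 to s^2 + 2ζωₙs + ωₙ²: ωₙ = √30 ≈ 5.477 rad/s and ζ = 1/(2·√30) ≈ 0.09129.
ζωₙ = 1/2 = 0.5, so ω_d = ωₙ√(1−ζ²) = √(ωₙ² − (ζωₙ)²) = √(30 − 0.5²) = √29.75 ≈ 5.454 rad/s.

ω_d ≈ 5.454 rad/s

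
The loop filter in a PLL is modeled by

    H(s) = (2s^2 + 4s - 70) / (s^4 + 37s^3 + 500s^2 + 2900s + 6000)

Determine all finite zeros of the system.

Set the numerator to zero: 2s^2 + 4s - 70 = 0, i.e. 2·(s^2 + 2s - 35) = 0.
Factoring: (s + 7)(s - 5) = 0.

s = -7, 5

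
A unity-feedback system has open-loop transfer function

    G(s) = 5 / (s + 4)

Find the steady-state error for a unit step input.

e_ss = 0.4444

G(s) has no poles at the origin.
This is a Type 0 system. Kp = lim_{s→0} G(s) = 5/4.
e_ss = 1/(1 + Kp) = 1/(1 + 5/4) = 4/9 ≈ 0.4444.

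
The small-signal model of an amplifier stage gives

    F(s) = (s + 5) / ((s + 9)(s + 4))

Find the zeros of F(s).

Set the numerator to zero: s + 5 = 0.
So s = -5.

s = -5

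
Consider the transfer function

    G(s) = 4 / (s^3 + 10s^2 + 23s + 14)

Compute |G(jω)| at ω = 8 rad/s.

Substitute s = j8: numerator = 4, denominator = -626 - j328.
|G(j8)| = |4| / |-626 - j328| = 4 / 706.72 ≈ 0.005660.

|G(j8)| ≈ 0.005660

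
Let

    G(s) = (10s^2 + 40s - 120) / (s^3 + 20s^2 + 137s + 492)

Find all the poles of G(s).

The poles are the roots of the denominator s^3 + 20s^2 + 137s + 492 = 0.
Trying s = -12: the polynomial evaluates to 0, so (s + 12) is a factor.
Dividing out leaves s^2 + 8s + 41 = 0.
The quadratic formula then gives s = -4 ± 5j.

s = -4 ± 5j, -12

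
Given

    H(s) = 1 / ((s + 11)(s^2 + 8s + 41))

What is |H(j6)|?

Substitute s = j6: numerator = 1, denominator = -233 + j558.
|H(j6)| = |1| / |-233 + j558| = 1 / 604.69 ≈ 0.001654.

|H(j6)| ≈ 0.001654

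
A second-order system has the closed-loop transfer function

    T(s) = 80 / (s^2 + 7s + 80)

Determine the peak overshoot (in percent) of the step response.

%OS ≈ 26.3%

Comparing s^2 + 7s + 80 to s^2 + 2ζωₙs + ωₙ²: ωₙ = √80 ≈ 8.944 rad/s and ζ = 7/(2·√80) ≈ 0.3913.
%OS = 100·exp(−πζ/√(1−ζ²)) = 100·exp(−π·0.3913/√(1−0.3913²)) ≈ 26.3%.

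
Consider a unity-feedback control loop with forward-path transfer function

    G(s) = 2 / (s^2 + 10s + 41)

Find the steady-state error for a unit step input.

G(s) has no poles at the origin.
This is a Type 0 system. Kp = lim_{s→0} G(s) = 2/41.
e_ss = 1/(1 + Kp) = 1/(1 + 2/41) = 41/43 ≈ 0.9535.

e_ss = 0.9535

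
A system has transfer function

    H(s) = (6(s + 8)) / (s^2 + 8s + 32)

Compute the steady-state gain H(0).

Set s = 0: H(0) = (48) / (32) = 3/2.

H(0) = 3/2 ≈ 1.500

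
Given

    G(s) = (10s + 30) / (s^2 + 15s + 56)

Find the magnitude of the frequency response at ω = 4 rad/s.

Substitute s = j4: numerator = 30 + j40, denominator = 40 + j60.
|G(j4)| = |30 + j40| / |40 + j60| = 50 / 72.111 ≈ 0.6934.

|G(j4)| ≈ 0.6934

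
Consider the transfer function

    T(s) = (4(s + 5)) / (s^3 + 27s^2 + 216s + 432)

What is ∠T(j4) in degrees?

∠T(j4) ≈ -51.34°

At s = j4: numerator = 20 + j16, denominator = j800.
∠T = ∠num − ∠den = 38.660° − (90°) = -51.34°.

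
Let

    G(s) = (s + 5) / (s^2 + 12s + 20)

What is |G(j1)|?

|G(j1)| ≈ 0.2269

Substitute s = j1: numerator = 5 + j1, denominator = 19 + j12.
|G(j1)| = |5 + j1| / |19 + j12| = 5.0990 / 22.472 ≈ 0.2269.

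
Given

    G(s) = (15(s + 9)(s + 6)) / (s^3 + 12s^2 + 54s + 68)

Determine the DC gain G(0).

G(0) = 405/34 ≈ 11.91

Set s = 0: G(0) = (810) / (68) = 405/34.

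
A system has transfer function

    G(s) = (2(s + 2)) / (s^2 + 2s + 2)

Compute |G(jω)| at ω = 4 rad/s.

|G(j4)| ≈ 0.5547

Substitute s = j4: numerator = 4 + j8, denominator = -14 + j8.
|G(j4)| = |4 + j8| / |-14 + j8| = 8.9443 / 16.125 ≈ 0.5547.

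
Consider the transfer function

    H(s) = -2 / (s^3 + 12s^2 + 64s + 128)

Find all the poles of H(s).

The poles are the roots of the denominator s^3 + 12s^2 + 64s + 128 = 0.
Trying s = -4: the polynomial evaluates to 0, so (s + 4) is a factor.
Dividing out leaves s^2 + 8s + 32 = 0.
The quadratic formula then gives s = -4 ± 4j.

s = -4 ± 4j, -4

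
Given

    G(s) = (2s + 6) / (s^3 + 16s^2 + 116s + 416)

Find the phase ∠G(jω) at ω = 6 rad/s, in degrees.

At s = j6: numerator = 6 + j12, denominator = -160 + j480.
∠G = ∠num − ∠den = 63.435° − (108.43°) = -45°.

∠G(j6) ≈ -45°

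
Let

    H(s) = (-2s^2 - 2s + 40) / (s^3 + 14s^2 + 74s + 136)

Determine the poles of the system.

The poles are the roots of the denominator s^3 + 14s^2 + 74s + 136 = 0.
Trying s = -4: the polynomial evaluates to 0, so (s + 4) is a factor.
Dividing out leaves s^2 + 10s + 34 = 0.
The quadratic formula then gives s = -5 ± 3j.

s = -5 ± 3j, -4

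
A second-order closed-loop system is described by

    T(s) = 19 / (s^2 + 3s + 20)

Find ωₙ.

ωₙ ≈ 4.472 rad/s

Compare the denominator to the standard form s^2 + 2ζωₙs + ωₙ².
ωₙ² = 20, so ωₙ = √20 ≈ 4.472 rad/s.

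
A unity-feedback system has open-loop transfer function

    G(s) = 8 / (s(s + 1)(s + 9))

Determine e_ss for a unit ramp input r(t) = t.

e_ss = 1.125

G(s) has one pole at the origin.
This is a Type 1 system. Kv = lim_{s→0} s·G(s) = 8/9.
e_ss = 1/Kv = 1/(8/9) = 9/8 ≈ 1.125.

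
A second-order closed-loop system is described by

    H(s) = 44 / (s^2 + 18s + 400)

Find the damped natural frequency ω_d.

Comparing s^2 + 18s + 400 to s^2 + 2ζωₙs + ωₙ²: ωₙ = 20 rad/s and ζ = 18/(2·20) = 0.45.
ζωₙ = 18/2 = 9, so ω_d = ωₙ√(1−ζ²) = √(ωₙ² − (ζωₙ)²) = √(400 − 9²) = √319 ≈ 17.86 rad/s.

ω_d ≈ 17.86 rad/s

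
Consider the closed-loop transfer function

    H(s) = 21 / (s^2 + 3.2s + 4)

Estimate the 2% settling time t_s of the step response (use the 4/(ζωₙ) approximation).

Comparing s^2 + 3.2s + 4 to s^2 + 2ζωₙs + ωₙ²: ωₙ = 2 rad/s and ζ = 3.2/(2·2) = 0.8.
ζωₙ = 3.2/2 = 1.6, so t_s ≈ 4/(ζωₙ) = 4/1.6 = 2.500 s.

t_s ≈ 2.500 s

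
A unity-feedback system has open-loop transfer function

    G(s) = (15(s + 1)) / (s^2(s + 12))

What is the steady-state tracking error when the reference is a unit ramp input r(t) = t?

e_ss = 0

G(s) has 2 poles at the origin.
This is a Type 2 system; for a ramp input the steady-state error is zero.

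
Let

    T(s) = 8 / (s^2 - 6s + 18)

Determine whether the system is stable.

The denominator s^2 - 6s + 18 factors as (s^2 - 6s + 18), giving poles at s = 3 + 3j, 3 - 3j.
Since the pole(s) at s = 3 + 3j, 3 - 3j lie in the right half-plane, the system is unstable.

unstable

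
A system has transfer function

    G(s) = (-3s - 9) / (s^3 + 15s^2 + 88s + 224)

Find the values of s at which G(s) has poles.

The poles are the roots of the denominator s^3 + 15s^2 + 88s + 224 = 0.
Trying s = -7: the polynomial evaluates to 0, so (s + 7) is a factor.
Dividing out leaves s^2 + 8s + 32 = 0.
The quadratic formula then gives s = -4 ± 4j.

s = -4 ± 4j, -7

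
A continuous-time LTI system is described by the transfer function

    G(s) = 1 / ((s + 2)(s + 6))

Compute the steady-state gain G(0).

G(0) = 1/12 ≈ 0.08333

At s = 0 each factor (s + a) contributes a and each (s^2 + bs + c) contributes c.
G(0) = 1·1 / ((2) · (6)) = 1/12 = 1/12.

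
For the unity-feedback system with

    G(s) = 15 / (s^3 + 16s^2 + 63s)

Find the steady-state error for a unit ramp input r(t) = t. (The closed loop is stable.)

G(s) has one pole at the origin.
This is a Type 1 system. Kv = lim_{s→0} s·G(s) = 15/63 = 5/21.
e_ss = 1/Kv = 1/(5/21) = 21/5 ≈ 4.200.

e_ss = 4.200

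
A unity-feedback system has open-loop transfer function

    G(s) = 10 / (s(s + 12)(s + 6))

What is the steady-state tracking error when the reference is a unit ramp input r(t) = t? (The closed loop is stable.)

G(s) has one pole at the origin.
This is a Type 1 system. Kv = lim_{s→0} s·G(s) = 10/72 = 5/36.
e_ss = 1/Kv = 1/(5/36) = 36/5 ≈ 7.200.

e_ss = 7.200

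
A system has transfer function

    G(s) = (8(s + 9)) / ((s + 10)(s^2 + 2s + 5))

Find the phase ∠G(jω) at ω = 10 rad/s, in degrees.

∠G(j10) ≈ -165.1°

At s = j10: numerator = 72 + j80, denominator = -1150 - j750.
∠G = ∠num − ∠den = 48.013° − (-146.89°) = 194.9°, which wraps to -165.1°.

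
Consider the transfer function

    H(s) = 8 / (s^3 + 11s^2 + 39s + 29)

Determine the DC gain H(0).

H(0) = 8/29 ≈ 0.2759

Set s = 0: H(0) = (8) / (29) = 8/29.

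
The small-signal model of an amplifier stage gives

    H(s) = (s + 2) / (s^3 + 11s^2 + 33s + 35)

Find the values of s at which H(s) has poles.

The poles are the roots of the denominator s^3 + 11s^2 + 33s + 35 = 0.
Trying s = -7: the polynomial evaluates to 0, so (s + 7) is a factor.
Dividing out leaves s^2 + 4s + 5 = 0.
The quadratic formula then gives s = -2 ± 1j.

s = -2 + j, -2 - j, -7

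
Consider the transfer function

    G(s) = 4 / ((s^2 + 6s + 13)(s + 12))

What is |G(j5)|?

Substitute s = j5: numerator = 4, denominator = -294 + j300.
|G(j5)| = |4| / |-294 + j300| = 4 / 420.04 ≈ 0.009523.

|G(j5)| ≈ 0.009523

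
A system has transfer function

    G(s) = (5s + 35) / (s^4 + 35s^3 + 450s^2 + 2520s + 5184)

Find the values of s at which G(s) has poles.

s = -9, -8, -6, -12

The poles are the roots of the denominator s^4 + 35s^3 + 450s^2 + 2520s + 5184 = 0.
Trying s = -9: the polynomial evaluates to 0, so (s + 9) is a factor.
Dividing out leaves s^3 + 26s^2 + 216s + 576 = 0.
This factors further as (s + 8)(s + 6)(s + 12) = 0.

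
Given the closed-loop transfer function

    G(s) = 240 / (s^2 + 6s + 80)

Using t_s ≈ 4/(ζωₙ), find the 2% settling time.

t_s ≈ 1.333 s

Comparing s^2 + 6s + 80 to s^2 + 2ζωₙs + ωₙ²: ωₙ = √80 ≈ 8.944 rad/s and ζ = 6/(2·√80) ≈ 0.3354.
ζωₙ = 6/2 = 3, so t_s ≈ 4/(ζωₙ) = 4/3 ≈ 1.333 s.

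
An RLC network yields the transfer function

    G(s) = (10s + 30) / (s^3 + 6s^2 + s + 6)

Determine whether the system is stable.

marginally stable

The denominator s^3 + 6s^2 + s + 6 factors as (s^2 + 1)(s + 6), giving poles at s = ±j, -6.
Since the simple pole(s) at s = ±j lie on the jω-axis with none in the right half-plane, the system is marginally stable.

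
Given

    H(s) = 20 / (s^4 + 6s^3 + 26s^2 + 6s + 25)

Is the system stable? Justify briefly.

The denominator s^4 + 6s^3 + 26s^2 + 6s + 25 factors as (s^2 + 1)(s^2 + 6s + 25), giving poles at s = ±j, -3 ± 4j.
Since the simple pole(s) at s = j, -j lie on the jω-axis with none in the right half-plane, the system is marginally stable.

marginally stable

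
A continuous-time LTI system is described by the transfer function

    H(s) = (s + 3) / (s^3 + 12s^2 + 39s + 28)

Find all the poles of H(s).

s = -1, -7, -4

The poles are the roots of the denominator s^3 + 12s^2 + 39s + 28 = 0.
Trying s = -1: the polynomial evaluates to 0, so (s + 1) is a factor.
Dividing out leaves s^2 + 11s + 28 = 0.
Factoring the quadratic: (s + 7)(s + 4) = 0.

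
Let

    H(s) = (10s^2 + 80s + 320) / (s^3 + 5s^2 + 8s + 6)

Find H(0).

H(0) = 160/3 ≈ 53.33

Set s = 0: H(0) = (320) / (6) = 160/3.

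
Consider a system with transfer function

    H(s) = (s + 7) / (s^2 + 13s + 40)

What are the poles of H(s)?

s = -8, -5

The poles are the roots of the denominator s^2 + 13s + 40 = 0.
Factoring: (s + 8)(s + 5) = 0, so s = -8 and s = -5.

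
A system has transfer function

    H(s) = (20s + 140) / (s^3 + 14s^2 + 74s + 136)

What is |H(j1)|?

Substitute s = j1: numerator = 140 + j20, denominator = 122 + j73.
|H(j1)| = |140 + j20| / |122 + j73| = 141.42 / 142.17 ≈ 0.9947.

|H(j1)| ≈ 0.9947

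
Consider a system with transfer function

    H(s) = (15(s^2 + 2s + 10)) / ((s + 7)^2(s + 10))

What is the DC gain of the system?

At s = 0 each factor (s + a) contributes a and each (s^2 + bs + c) contributes c.
H(0) = 15·(10) / ((7) · (7) · (10)) = 150/490 = 15/49.

H(0) = 15/49 ≈ 0.3061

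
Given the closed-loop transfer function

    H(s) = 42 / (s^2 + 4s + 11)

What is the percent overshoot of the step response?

Comparing s^2 + 4s + 11 to s^2 + 2ζωₙs + ωₙ²: ωₙ = √11 ≈ 3.317 rad/s and ζ = 4/(2·√11) ≈ 0.6030.
%OS = 100·exp(−πζ/√(1−ζ²)) = 100·exp(−π·0.6030/√(1−0.6030²)) ≈ 9.30%.

%OS ≈ 9.30%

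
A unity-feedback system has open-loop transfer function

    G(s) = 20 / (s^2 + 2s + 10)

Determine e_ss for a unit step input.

G(s) has no poles at the origin.
This is a Type 0 system. Kp = lim_{s→0} G(s) = 20/10 = 2.
e_ss = 1/(1 + Kp) = 1/(1 + 2) = 1/3 ≈ 0.3333.

e_ss = 0.3333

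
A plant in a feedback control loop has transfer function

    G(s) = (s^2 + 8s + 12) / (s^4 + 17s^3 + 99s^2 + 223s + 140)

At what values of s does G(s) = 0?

s = -6, -2

Set the numerator to zero: s^2 + 8s + 12 = 0.
Factoring: (s + 6)(s + 2) = 0.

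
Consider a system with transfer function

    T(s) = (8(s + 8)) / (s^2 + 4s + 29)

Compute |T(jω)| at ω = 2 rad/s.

|T(j2)| ≈ 2.513

Substitute s = j2: numerator = 64 + j16, denominator = 25 + j8.
|T(j2)| = |64 + j16| / |25 + j8| = 65.970 / 26.249 ≈ 2.513.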